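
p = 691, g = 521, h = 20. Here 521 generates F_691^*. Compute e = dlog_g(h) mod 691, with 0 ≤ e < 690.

Baby-step giant-step with m = ceil(sqrt(690)) = 27.
Baby table (521^j mod 691 for j=0..26):
  0:1  1:521  2:569  3:10  4:373  5:162  6:100  7:275
  8:238  9:309  10:677  11:307  12:326  13:551  14:306  15:496
  16:673  17:296  18:123  19:511  20:196  21:539  22:273  23:578
  24:553  25:657  26:252
Giant step factor: 521^(-27) ≡ 346 (mod 691).
Scan 20·346^i mod 691 for i = 0, 1, …:
  i=0: 20   i=1: 10
Match at i=1, j=3: e = 1·27 + 3 = 30.

30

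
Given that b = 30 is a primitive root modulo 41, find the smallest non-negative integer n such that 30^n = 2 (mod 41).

22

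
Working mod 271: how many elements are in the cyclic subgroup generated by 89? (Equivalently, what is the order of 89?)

The order of 89 must divide p − 1 = 270 = 2 · 3^3 · 5.
Divisors: 1, 2, 3, 5, 6, 9, 10, 15, 18, 27, 30, 45, 54, 90, 135, 270.
Check each in increasing order: 89^1 ≡ 89;  89^2 ≡ 62;  89^3 ≡ 98;  89^5 ≡ 114;  89^6 ≡ 119;  89^9 ≡ 9;  89^10 ≡ 259;  89^15 ≡ 258;  89^18 ≡ 81;  89^27 ≡ 187;  89^30 ≡ 169;  89^45 ≡ 242;  89^54 ≡ 10;  89^90 ≡ 28;  89^135 ≡ 1.
Smallest exponent giving 1 is 135.

135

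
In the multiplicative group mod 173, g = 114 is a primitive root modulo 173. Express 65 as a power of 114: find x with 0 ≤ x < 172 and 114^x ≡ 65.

Baby-step giant-step with m = ceil(sqrt(172)) = 14.
Baby table (114^j mod 173 for j=0..13):
  0:1  1:114  2:21  3:145  4:95  5:104  6:92  7:108
  8:29  9:19  10:90  11:53  12:160  13:75
Giant step factor: 114^(-14) ≡ 64 (mod 173).
Scan 65·64^i mod 173 for i = 0, 1, …:
  i=0: 65   i=1: 8   i=2: 166   i=3: 71
  i=4: 46   i=5: 3   i=6: 19
Match at i=6, j=9: x = 6·14 + 9 = 93.

93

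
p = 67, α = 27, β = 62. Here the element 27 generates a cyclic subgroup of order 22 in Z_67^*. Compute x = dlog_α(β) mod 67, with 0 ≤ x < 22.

Successive powers of 27 modulo 67:
  27^0=1  27^1=27  27^2=59  27^3=52  27^4=64  27^5=53
  27^6=24  27^7=45  27^8=9  27^9=42  27^10=62
So 27^10 ≡ 62 (mod 67), giving x = 10.

10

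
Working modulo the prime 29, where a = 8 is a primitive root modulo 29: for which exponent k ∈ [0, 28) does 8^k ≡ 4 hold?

10

Successive powers of 8 modulo 29:
  8^0=1  8^1=8  8^2=6  8^3=19  8^4=7  8^5=27
  8^6=13  8^7=17  8^8=20  8^9=15  8^10=4
So 8^10 ≡ 4 (mod 29), giving k = 10.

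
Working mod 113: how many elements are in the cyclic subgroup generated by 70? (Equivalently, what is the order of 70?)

The order of 70 must divide p − 1 = 112 = 2^4 · 7.
Divisors: 1, 2, 4, 7, 8, 14, 16, 28, 56, 112.
Check each in increasing order: 70^1 ≡ 70;  70^2 ≡ 41;  70^4 ≡ 99;  70^7 ≡ 48;  70^8 ≡ 83;  70^14 ≡ 44;  70^16 ≡ 109;  70^28 ≡ 15;  70^56 ≡ 112;  70^112 ≡ 1.
Smallest exponent giving 1 is 112.

112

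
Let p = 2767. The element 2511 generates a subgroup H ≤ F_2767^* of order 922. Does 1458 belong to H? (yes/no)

1458 ∈ ⟨2511⟩ iff 1458^922 ≡ 1 (mod 2767), since |⟨2511⟩| = 922.
1458^922 mod 2767 = 1.
Since 1 = 1, 1458 lies in the subgroup.

yes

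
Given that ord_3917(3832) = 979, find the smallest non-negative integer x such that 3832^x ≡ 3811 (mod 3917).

Baby-step giant-step with m = ceil(sqrt(979)) = 32.
Baby table (3832^j mod 3917 for j=0..31):
  0:1  1:3832  2:3308  3:844  4:2683  5:3048  6:3359  7:426
  8:2960  9:3005  10:3097  11:3111  12:1921  13:1229  14:1294  15:3603
  16:3188  17:3210  18:1340  19:3610  20:2593  21:2864  22:3331  23:2806
  24:427  25:2875  26:2396  27:24  28:1877  29:1052  30:671  31:1720
Giant step factor: 3832^(-32) ≡ 339 (mod 3917).
Scan 3811·339^i mod 3917 for i = 0, 1, …:
  i=0: 3811   i=1: 3236   i=2: 244   i=3: 459
  i=4: 2838   i=5: 2417   i=6: 710   i=7: 1753
  i=8: 2800   i=9: 1286     …   i=13: 2522
  i=14: 1052
Match at i=14, j=29: x = 14·32 + 29 = 477.

477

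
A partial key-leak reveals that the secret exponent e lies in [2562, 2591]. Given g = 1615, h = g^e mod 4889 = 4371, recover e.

Compute 1615^2562 mod 4889 = 4045, then multiply by 1615 repeatedly:
  1615^2562=4045  1615^2563=971  1615^2564=3685  1615^2565=1362  1615^2566=4469
  1615^2567=1271  1615^2568=4174  1615^2569=3968  1615^2570=3730  1615^2571=702
  1615^2572=4371
Found 4371 at exponent 2572.

2572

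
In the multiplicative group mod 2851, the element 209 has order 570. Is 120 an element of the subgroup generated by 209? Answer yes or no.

no

120 ∈ ⟨209⟩ iff 120^570 ≡ 1 (mod 2851), since |⟨209⟩| = 570.
120^570 mod 2851 = 887.
Since 887 ≠ 1, 120 does not lie in the subgroup.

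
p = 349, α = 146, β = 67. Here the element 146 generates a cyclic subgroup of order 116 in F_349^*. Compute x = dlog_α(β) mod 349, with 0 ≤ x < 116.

16

Baby-step giant-step with m = ceil(sqrt(116)) = 11.
Baby table (146^j mod 349 for j=0..10):
  0:1  1:146  2:27  3:103  4:31  5:338  6:139  7:52
  8:263  9:8  10:121
Giant step factor: 146^(-11) ≡ 328 (mod 349).
Scan 67·328^i mod 349 for i = 0, 1, …:
  i=0: 67   i=1: 338
Match at i=1, j=5: x = 1·11 + 5 = 16.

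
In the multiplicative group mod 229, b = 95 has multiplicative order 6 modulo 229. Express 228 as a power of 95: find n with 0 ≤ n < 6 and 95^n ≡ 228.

Successive powers of 95 modulo 229:
  95^0=1  95^1=95  95^2=94  95^3=228
So 95^3 ≡ 228 (mod 229), giving n = 3.

3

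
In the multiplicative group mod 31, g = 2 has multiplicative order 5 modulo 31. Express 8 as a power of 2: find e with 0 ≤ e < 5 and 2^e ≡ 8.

Successive powers of 2 modulo 31:
  2^0=1  2^1=2  2^2=4  2^3=8
So 2^3 ≡ 8 (mod 31), giving e = 3.

3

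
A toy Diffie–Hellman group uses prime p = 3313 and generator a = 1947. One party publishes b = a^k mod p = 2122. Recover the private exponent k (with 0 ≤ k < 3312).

Baby-step giant-step with m = ceil(sqrt(3312)) = 58.
Baby table (1947^j mod 3313 for j=0..57):
  0:1  1:1947  2:737  3:410  4:3150  5:687  6:2450  7:2743
  8:65  9:661  10:1523  11:146  12:2657  13:1586  14:226  15:2706
  16:912  17:3209  18:2918  19:2864  20:429  21:387  22:1438  23:301
  24:2959  25:3179  26:829  27:632  28:1381  29:1964  30:706  31:3000
  32:181  33:1229  34:877  35:1324  36:314  37:1766  38:2821  39:2846
  40:1826  41:373  42:684  43:3235  44:532  45:2148  46:1150  47:2775
  48:2735  49:1054  50:1391  51:1556  52:1450  53:474  54:1864  55:1473
  56:2186  57:2250
Giant step factor: 1947^(-58) ≡ 1385 (mod 3313).
Scan 2122·1385^i mod 3313 for i = 0, 1, …:
  i=0: 2122   i=1: 339   i=2: 2382   i=3: 2635
  i=4: 1862   i=5: 1356   i=6: 2902   i=7: 601
  i=8: 822   i=9: 2111     …   i=27: 2519
  i=28: 226
Match at i=28, j=14: k = 28·58 + 14 = 1638.

1638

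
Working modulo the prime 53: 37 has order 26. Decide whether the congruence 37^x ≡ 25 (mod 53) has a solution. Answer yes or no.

yes

25 ∈ ⟨37⟩ iff 25^26 ≡ 1 (mod 53), since |⟨37⟩| = 26.
25^26 mod 53 = 1.
Since 1 = 1, 25 lies in the subgroup.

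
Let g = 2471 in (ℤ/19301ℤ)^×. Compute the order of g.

3860

The order of 2471 must divide p − 1 = 19300 = 2^2 · 5^2 · 193.
Divisors: 1, 2, 4, 5, 10, 20, 25, 50, 100, 193, 386, 772, 965, 1930, 3860, 4825, 9650, 19300.
Check each in increasing order: 2471^1 ≡ 2471;  2471^2 ≡ 6725;  2471^4 ≡ 3382;  2471^5 ≡ 18890;  2471^10 ≡ 14513;  2471^20 ≡ 14657;  2471^25 ≡ 17186;  2471^50 ≡ 14694;  2471^100 ≡ 12650;  2471^193 ≡ 6642;  2471^386 ≡ 13379;  2471^772 ≡ 167;  2471^965 ≡ 9057;  2471^1930 ≡ 19300;  2471^3860 ≡ 1.
Smallest exponent giving 1 is 3860.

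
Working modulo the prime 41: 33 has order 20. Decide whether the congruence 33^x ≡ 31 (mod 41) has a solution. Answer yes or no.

yes

31 ∈ ⟨33⟩ iff 31^20 ≡ 1 (mod 41), since |⟨33⟩| = 20.
31^20 mod 41 = 1.
Since 1 = 1, 31 lies in the subgroup.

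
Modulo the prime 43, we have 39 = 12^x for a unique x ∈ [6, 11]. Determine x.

9

Compute 12^6 mod 43 = 21, then multiply by 12 repeatedly:
  12^6=21  12^7=37  12^8=14  12^9=39
Found 39 at exponent 9.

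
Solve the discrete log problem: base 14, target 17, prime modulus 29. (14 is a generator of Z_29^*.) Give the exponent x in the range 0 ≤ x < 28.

21

Successive powers of 14 modulo 29:
  14^0=1  14^1=14  14^2=22  14^3=18  14^4=20  14^5=19
  14^6=5  14^7=12  14^8=23  14^9=3  14^10=13  14^11=8
  14^12=25  14^13=2  14^14=28  14^15=15  14^16=7  14^17=11
  14^18=9  14^19=10  14^20=24  14^21=17
So 14^21 ≡ 17 (mod 29), giving x = 21.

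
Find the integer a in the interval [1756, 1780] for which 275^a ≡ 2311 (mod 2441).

1756

Compute 275^1756 mod 2441 = 2311, then multiply by 275 repeatedly:
  275^1756=2311
Found 2311 at exponent 1756.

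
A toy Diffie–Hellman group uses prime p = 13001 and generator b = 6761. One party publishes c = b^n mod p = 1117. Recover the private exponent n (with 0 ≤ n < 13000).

Baby-step giant-step with m = ceil(sqrt(13000)) = 115.
Baby table (6761^j mod 13001 for j=0..114):
  0:1  1:6761  2:12606  3:7611  4:13  5:9887  6:7866  7:7936
  8:169  9:11522  10:11251  11:12161  12:2197  13:6775  14:3252  15:2081
  16:2559  17:10069  18:3273  19:1051  20:7265  21:887  22:3546  23:662
  24:3438  25:11531  26:7095  27:8606  28:5691  29:6892  30:1228  31:7870
  32:8978  33:11590  34:2963  35:11303  36:12706  37:7659  38:12517  39:3928
  40:9166  41:8560  42:6709  43:12061  44:2149  45:7272  46:9211  47:781
  48:1935  49:3529  50:2734  51:10153  52:12154  53:6874  54:9540  55:1979
  56:1990  57:11356  58:7011  59:12726  60:12869  61:4617  62:136  63:9426
  64:11285  65:8017  66:1768  67:5529  68:3694  69:213  70:9983  71:6872
  72:9019  73:2769  74:12770  75:11330  76:238  77:9995  78:9998  79:4279
  80:3094  81:12926  82:12965  83:3623  84:1219  85:12026  86:12533  87:8096
  88:2846  89:326  90:6917  91:1240  92:10996  93:4238  94:11915  95:3119
  96:12938  97:3090  98:11884  99:1544  100:12182  101:1167  102:11481  103:7071
  104:2354  105:2170  106:6242  107:916  108:4600  109:2208  110:3140  111:11908
  112:7796  113:2702  114:1817
Giant step factor: 6761^(-115) ≡ 8018 (mod 13001).
Scan 1117·8018^i mod 13001 for i = 0, 1, …:
  i=0: 1117   i=1: 11418   i=2: 9483   i=3: 4846
  i=4: 8240   i=5: 10239   i=6: 7988   i=7: 4858
  i=8: 448   i=9: 3788     …   i=56: 4433
  i=57: 12061
Match at i=57, j=43: n = 57·115 + 43 = 6598.

6598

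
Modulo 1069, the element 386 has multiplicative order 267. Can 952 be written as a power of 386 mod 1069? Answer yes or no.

yes

952 ∈ ⟨386⟩ iff 952^267 ≡ 1 (mod 1069), since |⟨386⟩| = 267.
952^267 mod 1069 = 1.
Since 1 = 1, 952 lies in the subgroup.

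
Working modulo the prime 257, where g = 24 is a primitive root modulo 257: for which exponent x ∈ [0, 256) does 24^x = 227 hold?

Baby-step giant-step with m = ceil(sqrt(256)) = 16.
Baby table (24^j mod 257 for j=0..15):
  0:1  1:24  2:62  3:203  4:246  5:250  6:89  7:80
  8:121  9:77  10:49  11:148  12:211  13:181  14:232  15:171
Giant step factor: 24^(-16) ≡ 32 (mod 257).
Scan 227·32^i mod 257 for i = 0, 1, …:
  i=0: 227   i=1: 68   i=2: 120   i=3: 242
  i=4: 34   i=5: 60   i=6: 121
Match at i=6, j=8: x = 6·16 + 8 = 104.

104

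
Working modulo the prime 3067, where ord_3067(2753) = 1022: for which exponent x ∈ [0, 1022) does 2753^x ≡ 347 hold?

28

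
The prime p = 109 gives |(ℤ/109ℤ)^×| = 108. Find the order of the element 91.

108

The order of 91 must divide p − 1 = 108 = 2^2 · 3^3.
Divisors: 1, 2, 3, 4, 6, 9, 12, 18, 27, 36, 54, 108.
Check each in increasing order: 91^1 ≡ 91;  91^2 ≡ 106;  91^3 ≡ 54;  91^4 ≡ 9;  91^6 ≡ 82;  91^9 ≡ 68;  91^12 ≡ 75;  91^18 ≡ 46;  91^27 ≡ 76;  91^36 ≡ 45;  91^54 ≡ 108;  91^108 ≡ 1.
Smallest exponent giving 1 is 108.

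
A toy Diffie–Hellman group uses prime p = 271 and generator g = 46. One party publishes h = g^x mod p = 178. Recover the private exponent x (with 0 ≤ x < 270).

30

Baby-step giant-step with m = ceil(sqrt(270)) = 17.
Baby table (46^j mod 271 for j=0..16):
  0:1  1:46  2:219  3:47  4:265  5:266  6:41  7:260
  8:36  9:30  10:25  11:66  12:55  13:91  14:121  15:146
  16:212
Giant step factor: 46^(-17) ≡ 203 (mod 271).
Scan 178·203^i mod 271 for i = 0, 1, …:
  i=0: 178   i=1: 91
Match at i=1, j=13: x = 1·17 + 13 = 30.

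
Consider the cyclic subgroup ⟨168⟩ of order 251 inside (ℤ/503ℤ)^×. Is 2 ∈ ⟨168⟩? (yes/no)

2 ∈ ⟨168⟩ iff 2^251 ≡ 1 (mod 503), since |⟨168⟩| = 251.
2^251 mod 503 = 1.
Since 1 = 1, 2 lies in the subgroup.

yes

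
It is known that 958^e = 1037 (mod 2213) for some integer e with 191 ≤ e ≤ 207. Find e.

Compute 958^191 mod 2213 = 1846, then multiply by 958 repeatedly:
  958^191=1846  958^192=281  958^193=1425  958^194=1942  958^195=1516
  958^196=600  958^197=1633  958^198=2036  958^199=835  958^200=1037
Found 1037 at exponent 200.

200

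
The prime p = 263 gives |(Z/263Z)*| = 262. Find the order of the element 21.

262

The order of 21 must divide p − 1 = 262 = 2 · 131.
Divisors: 1, 2, 131, 262.
Check each in increasing order: 21^1 ≡ 21;  21^2 ≡ 178;  21^131 ≡ 262;  21^262 ≡ 1.
Smallest exponent giving 1 is 262.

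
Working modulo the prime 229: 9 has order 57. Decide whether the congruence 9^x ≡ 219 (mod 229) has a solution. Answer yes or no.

219 ∈ ⟨9⟩ iff 219^57 ≡ 1 (mod 229), since |⟨9⟩| = 57.
219^57 mod 229 = 122.
Since 122 ≠ 1, 219 does not lie in the subgroup.

no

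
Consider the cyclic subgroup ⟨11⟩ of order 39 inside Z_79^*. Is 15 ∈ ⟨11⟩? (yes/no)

no

15 ∈ ⟨11⟩ iff 15^39 ≡ 1 (mod 79), since |⟨11⟩| = 39.
15^39 mod 79 = 78.
Since 78 ≠ 1, 15 does not lie in the subgroup.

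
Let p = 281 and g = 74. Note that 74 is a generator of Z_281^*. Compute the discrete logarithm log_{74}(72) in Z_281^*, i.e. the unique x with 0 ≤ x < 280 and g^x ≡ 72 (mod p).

186

Baby-step giant-step with m = ceil(sqrt(280)) = 17.
Baby table (74^j mod 281 for j=0..16):
  0:1  1:74  2:137  3:22  4:223  5:204  6:203  7:129
  8:273  9:251  10:28  11:105  12:183  13:54  14:62  15:92
  16:64
Giant step factor: 74^(-17) ≡ 233 (mod 281).
Scan 72·233^i mod 281 for i = 0, 1, …:
  i=0: 72   i=1: 197   i=2: 98   i=3: 73
  i=4: 149   i=5: 154   i=6: 195   i=7: 194
  i=8: 242   i=9: 186   i=10: 64
Match at i=10, j=16: x = 10·17 + 16 = 186.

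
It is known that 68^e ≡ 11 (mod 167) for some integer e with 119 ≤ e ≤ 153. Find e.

140

Compute 68^119 mod 167 = 104, then multiply by 68 repeatedly:
  68^119=104  68^120=58  68^121=103  68^122=157  68^123=155
  68^124=19  68^125=123  68^126=14  68^127=117  68^128=107
  68^129=95  68^130=114  68^131=70  68^132=84  68^133=34
  68^134=141  68^135=69  68^136=16  68^137=86  68^138=3
  68^139=37  68^140=11
Found 11 at exponent 140.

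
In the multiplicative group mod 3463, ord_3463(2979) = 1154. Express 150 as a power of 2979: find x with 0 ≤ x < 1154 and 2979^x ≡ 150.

473

Baby-step giant-step with m = ceil(sqrt(1154)) = 34.
Baby table (2979^j mod 3463 for j=0..33):
  0:1  1:2979  2:2235  3:2179  4:1579  5:1087  6:268  7:1882
  8:3344  9:2188  10:686  11:424  12:2564  13:2241  14:2738  15:1137
  16:309  17:2816  18:1478  19:1489  20:3091  21:3435  22:3163  23:3217
  24:1322  25:807  26:731  27:2885  28:2712  29:3332  30:1070  31:1570
  32:1980  33:931
Giant step factor: 2979^(-34) ≡ 711 (mod 3463).
Scan 150·711^i mod 3463 for i = 0, 1, …:
  i=0: 150   i=1: 2760   i=2: 2302   i=3: 2186
  i=4: 2822   i=5: 1365   i=6: 875   i=7: 2248
  i=8: 1885   i=9: 54   i=10: 301   i=11: 2768
  i=12: 1064   i=13: 1570
Match at i=13, j=31: x = 13·34 + 31 = 473.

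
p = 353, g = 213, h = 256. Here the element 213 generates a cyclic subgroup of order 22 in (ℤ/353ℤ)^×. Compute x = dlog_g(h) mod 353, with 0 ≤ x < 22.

8

Successive powers of 213 modulo 353:
  213^0=1  213^1=213  213^2=185  213^3=222  213^4=337  213^5=122
  213^6=217  213^7=331  213^8=256
So 213^8 ≡ 256 (mod 353), giving x = 8.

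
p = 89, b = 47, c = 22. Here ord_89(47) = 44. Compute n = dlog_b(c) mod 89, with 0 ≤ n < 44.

10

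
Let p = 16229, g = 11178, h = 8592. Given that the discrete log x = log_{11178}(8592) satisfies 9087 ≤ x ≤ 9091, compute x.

9088

Compute 11178^9087 mod 16229 = 15167, then multiply by 11178 repeatedly:
  11178^9087=15167  11178^9088=8592
Found 8592 at exponent 9088.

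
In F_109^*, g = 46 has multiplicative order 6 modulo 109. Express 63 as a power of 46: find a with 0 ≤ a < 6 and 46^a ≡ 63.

4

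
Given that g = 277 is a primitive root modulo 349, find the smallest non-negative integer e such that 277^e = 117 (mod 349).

47

Baby-step giant-step with m = ceil(sqrt(348)) = 19.
Baby table (277^j mod 349 for j=0..18):
  0:1  1:277  2:298  3:182  4:158  5:141  6:318  7:138
  8:185  9:291  10:337  11:166  12:263  13:259  14:198  15:53
  16:23  17:89  18:223
Giant step factor: 277^(-19) ≡ 174 (mod 349).
Scan 117·174^i mod 349 for i = 0, 1, …:
  i=0: 117   i=1: 116   i=2: 291
Match at i=2, j=9: e = 2·19 + 9 = 47.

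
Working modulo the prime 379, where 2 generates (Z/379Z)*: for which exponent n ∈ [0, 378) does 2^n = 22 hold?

Baby-step giant-step with m = ceil(sqrt(378)) = 20.
Baby table (2^j mod 379 for j=0..19):
  0:1  1:2  2:4  3:8  4:16  5:32  6:64  7:128
  8:256  9:133  10:266  11:153  12:306  13:233  14:87  15:174
  16:348  17:317  18:255  19:131
Giant step factor: 2^(-20) ≡ 149 (mod 379).
Scan 22·149^i mod 379 for i = 0, 1, …:
  i=0: 22   i=1: 246   i=2: 270   i=3: 56
  i=4: 6   i=5: 136   i=6: 177   i=7: 222
  i=8: 105   i=9: 106   i=10: 255
Match at i=10, j=18: n = 10·20 + 18 = 218.

218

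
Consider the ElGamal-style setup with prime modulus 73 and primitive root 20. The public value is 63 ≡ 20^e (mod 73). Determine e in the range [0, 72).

45

Baby-step giant-step with m = ceil(sqrt(72)) = 9.
Baby table (20^j mod 73 for j=0..8):
  0:1  1:20  2:35  3:43  4:57  5:45  6:24  7:42
  8:37
Giant step factor: 20^(-9) ≡ 22 (mod 73).
Scan 63·22^i mod 73 for i = 0, 1, …:
  i=0: 63   i=1: 72   i=2: 51   i=3: 27
  i=4: 10   i=5: 1
Match at i=5, j=0: e = 5·9 + 0 = 45.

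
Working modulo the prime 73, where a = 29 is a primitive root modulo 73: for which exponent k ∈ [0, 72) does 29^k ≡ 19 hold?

Successive powers of 29 modulo 73:
  29^0=1  29^1=29  29^2=38  29^3=7  29^4=57  29^5=47
  29^6=49  29^7=34  29^8=37  29^9=51  29^10=19
So 29^10 ≡ 19 (mod 73), giving k = 10.

10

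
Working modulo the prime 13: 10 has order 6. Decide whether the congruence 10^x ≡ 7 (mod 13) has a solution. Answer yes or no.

no

⟨10⟩ has order 6; its elements mod 13 are {1, 3, 4, 9, 10, 12}.
7 is not in this set.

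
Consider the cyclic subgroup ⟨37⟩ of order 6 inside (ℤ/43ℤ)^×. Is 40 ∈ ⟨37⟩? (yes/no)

no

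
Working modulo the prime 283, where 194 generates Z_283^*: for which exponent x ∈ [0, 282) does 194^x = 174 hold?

Baby-step giant-step with m = ceil(sqrt(282)) = 17.
Baby table (194^j mod 283 for j=0..16):
  0:1  1:194  2:280  3:267  4:9  5:48  6:256  7:139
  8:81  9:149  10:40  11:119  12:163  13:209  14:77  15:222
  16:52
Giant step factor: 194^(-17) ≡ 133 (mod 283).
Scan 174·133^i mod 283 for i = 0, 1, …:
  i=0: 174   i=1: 219   i=2: 261   i=3: 187
  i=4: 250   i=5: 139
Match at i=5, j=7: x = 5·17 + 7 = 92.

92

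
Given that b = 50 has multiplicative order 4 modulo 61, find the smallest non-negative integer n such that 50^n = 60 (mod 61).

2

Successive powers of 50 modulo 61:
  50^0=1  50^1=50  50^2=60
So 50^2 ≡ 60 (mod 61), giving n = 2.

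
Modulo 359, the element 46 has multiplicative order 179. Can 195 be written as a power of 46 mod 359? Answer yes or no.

195 ∈ ⟨46⟩ iff 195^179 ≡ 1 (mod 359), since |⟨46⟩| = 179.
195^179 mod 359 = 358.
Since 358 ≠ 1, 195 does not lie in the subgroup.

no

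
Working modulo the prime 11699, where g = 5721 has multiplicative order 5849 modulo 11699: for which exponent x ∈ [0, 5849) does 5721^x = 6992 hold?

Baby-step giant-step with m = ceil(sqrt(5849)) = 77.
Baby table (5721^j mod 11699 for j=0..76):
  0:1  1:5721  2:7738  3:82  4:1162  5:2770  6:6724  7:1692
  8:4859  9:1515  10:10055  11:672  12:7240  13:5580  14:8308  15:8730
  16:1299  17:2714  18:2221  19:1227  20:267  21:6637  22:7022  23:10195
  24:6080  25:2553  26:5361  27:7202  28:10463  29:6739  30:5614  31:3939
  32:2745  33:4087  34:7125  35:2809  36:7562  37:10999  38:8057  39:37
  40:1095  41:5530  42:3034  43:7897  44:8898  45:3109  46:4109  47:4298
  48:9259  49:9366  50:1466  51:10502  52:7577  53:3222  54:7137  55:1267
  56:6826  57:284  58:10302  59:9879  60:11589  61:2436  62:2847  63:2679
  64:869  65:11173  66:9096  67:1064  68:3664  69:8835  70:5355  71:7973
  72:10831  73:6247  74:10341  75:10717  76:9197
Giant step factor: 5721^(-77) ≡ 7926 (mod 11699).
Scan 6992·7926^i mod 11699 for i = 0, 1, …:
  i=0: 6992   i=1: 429   i=2: 7544   i=3: 155
  i=4: 135   i=5: 5401   i=6: 1685   i=7: 6751
  i=8: 8899   i=9: 203     …   i=49: 2526
  i=50: 4087
Match at i=50, j=33: x = 50·77 + 33 = 3883.

3883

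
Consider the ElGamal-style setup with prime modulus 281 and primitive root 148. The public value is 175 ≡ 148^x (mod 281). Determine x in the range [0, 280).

198

Baby-step giant-step with m = ceil(sqrt(280)) = 17.
Baby table (148^j mod 281 for j=0..16):
  0:1  1:148  2:267  3:176  4:196  5:65  6:66  7:214
  8:200  9:95  10:10  11:75  12:141  13:74  14:274  15:88
  16:98
Giant step factor: 148^(-17) ≡ 13 (mod 281).
Scan 175·13^i mod 281 for i = 0, 1, …:
  i=0: 175   i=1: 27   i=2: 70   i=3: 67
  i=4: 28   i=5: 83   i=6: 236   i=7: 258
  i=8: 263   i=9: 47   i=10: 49   i=11: 75
Match at i=11, j=11: x = 11·17 + 11 = 198.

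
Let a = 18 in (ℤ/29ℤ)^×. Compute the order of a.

The order of 18 must divide p − 1 = 28 = 2^2 · 7.
Divisors: 1, 2, 4, 7, 14, 28.
Check each in increasing order: 18^1 ≡ 18;  18^2 ≡ 5;  18^4 ≡ 25;  18^7 ≡ 17;  18^14 ≡ 28;  18^28 ≡ 1.
Smallest exponent giving 1 is 28.

28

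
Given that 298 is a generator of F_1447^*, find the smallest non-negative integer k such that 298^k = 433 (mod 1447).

1056

Baby-step giant-step with m = ceil(sqrt(1446)) = 39.
Baby table (298^j mod 1447 for j=0..38):
  0:1  1:298  2:537  3:856  4:416  5:973  6:554  7:134
  8:863  9:1055  10:391  11:758  12:152  13:439  14:592  15:1329
  16:1011  17:302  18:282  19:110  20:946  21:1190  22:105  23:903
  24:1399  25:166  26:270  27:875  28:290  29:1047  30:901  31:803
  32:539  33:5  34:43  35:1238  36:1386  37:633  38:524
Giant step factor: 298^(-39) ≡ 35 (mod 1447).
Scan 433·35^i mod 1447 for i = 0, 1, …:
  i=0: 433   i=1: 685   i=2: 823   i=3: 1312
  i=4: 1063   i=5: 1030   i=6: 1322   i=7: 1413
  i=8: 257   i=9: 313     …   i=26: 934
  i=27: 856
Match at i=27, j=3: k = 27·39 + 3 = 1056.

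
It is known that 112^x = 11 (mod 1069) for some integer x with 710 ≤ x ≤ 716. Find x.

Compute 112^710 mod 1069 = 1016, then multiply by 112 repeatedly:
  112^710=1016  112^711=478  112^712=86  112^713=11
Found 11 at exponent 713.

713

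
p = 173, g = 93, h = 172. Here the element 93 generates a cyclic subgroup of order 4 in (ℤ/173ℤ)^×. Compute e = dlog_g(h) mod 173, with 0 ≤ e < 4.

Successive powers of 93 modulo 173:
  93^0=1  93^1=93  93^2=172
So 93^2 ≡ 172 (mod 173), giving e = 2.

2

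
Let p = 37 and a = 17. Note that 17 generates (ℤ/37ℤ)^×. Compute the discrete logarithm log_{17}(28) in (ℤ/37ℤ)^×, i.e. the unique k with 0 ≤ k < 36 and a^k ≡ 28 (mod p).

10

Successive powers of 17 modulo 37:
  17^0=1  17^1=17  17^2=30  17^3=29  17^4=12  17^5=19
  17^6=27  17^7=15  17^8=33  17^9=6  17^10=28
So 17^10 ≡ 28 (mod 37), giving k = 10.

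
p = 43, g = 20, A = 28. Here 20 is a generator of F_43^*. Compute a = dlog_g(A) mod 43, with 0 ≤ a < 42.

41

Baby-step giant-step with m = ceil(sqrt(42)) = 7.
Baby table (20^j mod 43 for j=0..6):
  0:1  1:20  2:13  3:2  4:40  5:26  6:4
Giant step factor: 20^(-7) ≡ 7 (mod 43).
Scan 28·7^i mod 43 for i = 0, 1, …:
  i=0: 28   i=1: 24   i=2: 39   i=3: 15
  i=4: 19   i=5: 4
Match at i=5, j=6: a = 5·7 + 6 = 41.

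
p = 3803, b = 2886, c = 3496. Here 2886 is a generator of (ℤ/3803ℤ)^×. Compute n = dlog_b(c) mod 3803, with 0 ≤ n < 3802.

Baby-step giant-step with m = ceil(sqrt(3802)) = 62.
Baby table (2886^j mod 3803 for j=0..61):
  0:1  1:2886  2:426  3:1067  4:2735  5:1985  6:1392  7:1344
  8:3527  9:2094  10:317  11:2142  12:1937  13:3575  14:3714  15:1750
  16:116  17:112  18:3780  19:2076  20:1611  21:2080  22:1746  23:3784
  24:2211  25:3315  26:2545  27:1277  28:315  29:173  30:1085  31:1441
  32:2047  33:1583  34:1135  35:1227  36:529  37:1691  38:977  39:1599
  40:1675  41:437  42:2389  43:3618  44:2313  45:1053  46:361  47:3627
  48:1666  49:1084  50:2358  51:1621  52:516  53:2203  54:3045  55:2940
  56:347  57:1253  58:3308  59:1358  60:2098  61:452
Giant step factor: 2886^(-62) ≡ 796 (mod 3803).
Scan 3496·796^i mod 3803 for i = 0, 1, …:
  i=0: 3496   i=1: 2823   i=2: 3338   i=3: 2554
  i=4: 2182   i=5: 2704   i=6: 3689   i=7: 528
  i=8: 1958   i=9: 3141     …   i=34: 1019
  i=35: 1085
Match at i=35, j=30: n = 35·62 + 30 = 2200.

2200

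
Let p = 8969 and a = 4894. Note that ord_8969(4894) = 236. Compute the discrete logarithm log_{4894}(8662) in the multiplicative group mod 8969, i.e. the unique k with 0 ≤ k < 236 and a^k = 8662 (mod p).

39

Baby-step giant-step with m = ceil(sqrt(236)) = 16.
Baby table (4894^j mod 8969 for j=0..15):
  0:1  1:4894  2:4006  3:8099  4:2495  5:3721  6:3504  7:8817
  8:539  9:980  10:6674  11:6427  12:8424  13:5532  14:5166  15:7762
Giant step factor: 4894^(-16) ≡ 2645 (mod 8969).
Scan 8662·2645^i mod 8969 for i = 0, 1, …:
  i=0: 8662   i=1: 4164   i=2: 8817
Match at i=2, j=7: k = 2·16 + 7 = 39.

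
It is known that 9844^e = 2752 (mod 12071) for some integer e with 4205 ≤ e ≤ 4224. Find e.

Compute 9844^4205 mod 12071 = 8377, then multiply by 9844 repeatedly:
  9844^4205=8377  9844^4206=6187  9844^4207=6633  9844^4208=3213  9844^4209=2752
Found 2752 at exponent 4209.

4209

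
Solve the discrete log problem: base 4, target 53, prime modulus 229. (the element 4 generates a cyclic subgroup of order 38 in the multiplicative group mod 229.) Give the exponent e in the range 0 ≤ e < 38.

14

Successive powers of 4 modulo 229:
  4^0=1  4^1=4  4^2=16  4^3=64  4^4=27  4^5=108
  4^6=203  4^7=125  4^8=42  4^9=168  4^10=214  4^11=169
  4^12=218  4^13=185  4^14=53
So 4^14 ≡ 53 (mod 229), giving e = 14.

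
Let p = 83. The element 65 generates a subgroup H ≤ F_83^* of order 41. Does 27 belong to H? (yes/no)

27 ∈ ⟨65⟩ iff 27^41 ≡ 1 (mod 83), since |⟨65⟩| = 41.
27^41 mod 83 = 1.
Since 1 = 1, 27 lies in the subgroup.

yes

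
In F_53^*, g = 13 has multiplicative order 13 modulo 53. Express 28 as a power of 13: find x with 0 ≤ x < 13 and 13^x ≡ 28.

Successive powers of 13 modulo 53:
  13^0=1  13^1=13  13^2=10  13^3=24  13^4=47  13^5=28
So 13^5 ≡ 28 (mod 53), giving x = 5.

5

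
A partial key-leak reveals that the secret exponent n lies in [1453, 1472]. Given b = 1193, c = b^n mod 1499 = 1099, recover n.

Compute 1193^1453 mod 1499 = 947, then multiply by 1193 repeatedly:
  1193^1453=947  1193^1454=1024  1193^1455=1446  1193^1456=1228  1193^1457=481
  1193^1458=1215  1193^1459=1461  1193^1460=1135  1193^1461=458  1193^1462=758
  1193^1463=397  1193^1464=1436  1193^1465=1290  1193^1466=996  1193^1467=1020
  1193^1468=1171  1193^1469=1434  1193^1470=403  1193^1471=1099
Found 1099 at exponent 1471.

1471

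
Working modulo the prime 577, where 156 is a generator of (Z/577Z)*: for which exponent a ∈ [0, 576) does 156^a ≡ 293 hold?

236

Baby-step giant-step with m = ceil(sqrt(576)) = 24.
Baby table (156^j mod 577 for j=0..23):
  0:1  1:156  2:102  3:333  4:18  5:500  6:105  7:224
  8:324  9:345  10:159  11:570  12:62  13:440  14:554  15:451
  16:539  17:419  18:163  19:40  20:470  21:41  22:49  23:143
Giant step factor: 156^(-24) ≡ 216 (mod 577).
Scan 293·216^i mod 577 for i = 0, 1, …:
  i=0: 293   i=1: 395   i=2: 501   i=3: 317
  i=4: 386   i=5: 288   i=6: 469   i=7: 329
  i=8: 93   i=9: 470
Match at i=9, j=20: a = 9·24 + 20 = 236.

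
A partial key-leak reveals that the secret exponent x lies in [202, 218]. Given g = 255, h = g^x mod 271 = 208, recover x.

211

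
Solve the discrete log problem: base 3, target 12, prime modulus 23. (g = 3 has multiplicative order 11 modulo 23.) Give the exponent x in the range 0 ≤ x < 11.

Successive powers of 3 modulo 23:
  3^0=1  3^1=3  3^2=9  3^3=4  3^4=12
So 3^4 ≡ 12 (mod 23), giving x = 4.

4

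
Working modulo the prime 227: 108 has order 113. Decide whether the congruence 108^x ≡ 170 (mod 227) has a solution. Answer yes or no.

no

170 ∈ ⟨108⟩ iff 170^113 ≡ 1 (mod 227), since |⟨108⟩| = 113.
170^113 mod 227 = 226.
Since 226 ≠ 1, 170 does not lie in the subgroup.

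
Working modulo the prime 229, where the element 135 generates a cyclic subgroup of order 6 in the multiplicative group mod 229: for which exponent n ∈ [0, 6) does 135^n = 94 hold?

4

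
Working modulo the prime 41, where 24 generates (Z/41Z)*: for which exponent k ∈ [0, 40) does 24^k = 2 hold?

2

Successive powers of 24 modulo 41:
  24^0=1  24^1=24  24^2=2
So 24^2 ≡ 2 (mod 41), giving k = 2.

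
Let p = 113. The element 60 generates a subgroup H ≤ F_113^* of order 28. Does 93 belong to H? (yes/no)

no

93 ∈ ⟨60⟩ iff 93^28 ≡ 1 (mod 113), since |⟨60⟩| = 28.
93^28 mod 113 = 15.
Since 15 ≠ 1, 93 does not lie in the subgroup.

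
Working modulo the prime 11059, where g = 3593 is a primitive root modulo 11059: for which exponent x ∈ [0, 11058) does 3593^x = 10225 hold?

Baby-step giant-step with m = ceil(sqrt(11058)) = 106.
Baby table (3593^j mod 11059 for j=0..105):
  0:1  1:3593  2:3796  3:3281  4:10798  5:2242  6:4554  7:6261
  8:1767  9:965  10:5778  11:2611  12:3291  13:2492  14:7025  15:4187
  16:3651  17:2069  18:2269  19:2034  20:9222  21:1882  22:4977  23:11017
  24:3920  25:6453  26:5965  27:10962  28:5367  29:7794  30:2454  31:3199
  32:3706  33:622  34:928  35:5545  36:5926  37:3543  38:1090  39:1484
  40:1574  41:4233  42:3044  43:10800  44:9428  45:1087  46:1764  47:1245
  48:5449  49:3827  50:4074  51:6825  52:4422  53:7522  54:9409  55:10233
  56:7053  57:5260  58:10408  59:5465  60:6020  61:9515  62:4026  63:246
  64:10217  65:4860  66:10878  67:2148  68:9641  69:3325  70:3005  71:3381
  72:5151  73:5836  74:884  75:2279  76:4787  77:2946  78:1515  79:2367
  80:260  81:5224  82:2709  83:1517  84:9553  85:7852  86:727  87:2187
  88:6001  89:7602  90:9315  91:4261  92:4117  93:6498  94:1765  95:4838
  96:9245  97:7108  98:3813  99:9067  100:8976  101:2724  102:117  103:139
  104:1772  105:7871
Giant step factor: 3593^(-106) ≡ 8466 (mod 11059).
Scan 10225·8466^i mod 11059 for i = 0, 1, …:
  i=0: 10225   i=1: 6057   i=2: 9038   i=3: 9546
  i=4: 8323   i=5: 5629   i=6: 1883   i=7: 5459
  i=8: 333   i=9: 10192     …   i=21: 1427
  i=22: 4554
Match at i=22, j=6: x = 22·106 + 6 = 2338.

2338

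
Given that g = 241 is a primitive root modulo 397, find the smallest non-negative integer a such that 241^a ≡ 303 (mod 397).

283

Baby-step giant-step with m = ceil(sqrt(396)) = 20.
Baby table (241^j mod 397 for j=0..19):
  0:1  1:241  2:119  3:95  4:266  5:189  6:291  7:259
  8:90  9:252  10:388  11:213  12:120  13:336  14:385  15:284
  16:160  17:51  18:381  19:114
Giant step factor: 241^(-20) ≡ 348 (mod 397).
Scan 303·348^i mod 397 for i = 0, 1, …:
  i=0: 303   i=1: 239   i=2: 199   i=3: 174
  i=4: 208   i=5: 130   i=6: 379   i=7: 88
  i=8: 55   i=9: 84     …   i=13: 152
  i=14: 95
Match at i=14, j=3: a = 14·20 + 3 = 283.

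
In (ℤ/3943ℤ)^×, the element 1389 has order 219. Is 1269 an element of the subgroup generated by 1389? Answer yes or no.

1269 ∈ ⟨1389⟩ iff 1269^219 ≡ 1 (mod 3943), since |⟨1389⟩| = 219.
1269^219 mod 3943 = 1135.
Since 1135 ≠ 1, 1269 does not lie in the subgroup.

no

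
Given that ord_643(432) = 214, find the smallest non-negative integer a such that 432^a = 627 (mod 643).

Baby-step giant-step with m = ceil(sqrt(214)) = 15.
Baby table (432^j mod 643 for j=0..14):
  0:1  1:432  2:154  3:299  4:568  5:393  6:24  7:80
  8:481  9:103  10:129  11:430  12:576  13:634  14:613
Giant step factor: 432^(-15) ≡ 45 (mod 643).
Scan 627·45^i mod 643 for i = 0, 1, …:
  i=0: 627   i=1: 566   i=2: 393
Match at i=2, j=5: a = 2·15 + 5 = 35.

35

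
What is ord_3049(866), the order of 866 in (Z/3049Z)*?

1524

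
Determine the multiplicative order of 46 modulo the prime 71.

10

The order of 46 must divide p − 1 = 70 = 2 · 5 · 7.
Divisors: 1, 2, 5, 7, 10, 14, 35, 70.
Check each in increasing order: 46^1 ≡ 46;  46^2 ≡ 57;  46^5 ≡ 70;  46^7 ≡ 14;  46^10 ≡ 1.
Smallest exponent giving 1 is 10.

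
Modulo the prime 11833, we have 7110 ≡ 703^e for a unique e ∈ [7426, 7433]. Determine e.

7427

Compute 703^7426 mod 11833 = 1626, then multiply by 703 repeatedly:
  703^7426=1626  703^7427=7110
Found 7110 at exponent 7427.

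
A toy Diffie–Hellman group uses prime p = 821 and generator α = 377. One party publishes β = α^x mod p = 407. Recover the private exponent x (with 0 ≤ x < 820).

Baby-step giant-step with m = ceil(sqrt(820)) = 29.
Baby table (377^j mod 821 for j=0..28):
  0:1  1:377  2:96  3:68  4:185  5:781  6:519  7:265
  8:564  9:810  10:779  11:586  12:73  13:428  14:440  15:38
  16:369  17:364  18:121  19:462  20:122  21:18  22:218  23:86
  24:403  25:46  26:101  27:311  28:665
Giant step factor: 377^(-29) ≡ 52 (mod 821).
Scan 407·52^i mod 821 for i = 0, 1, …:
  i=0: 407   i=1: 639   i=2: 388   i=3: 472
  i=4: 735   i=5: 454   i=6: 620   i=7: 221
  i=8: 819   i=9: 717     …   i=17: 527
  i=18: 311
Match at i=18, j=27: x = 18·29 + 27 = 549.

549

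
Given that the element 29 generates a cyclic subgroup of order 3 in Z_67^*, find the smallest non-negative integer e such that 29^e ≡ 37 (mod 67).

2

Successive powers of 29 modulo 67:
  29^0=1  29^1=29  29^2=37
So 29^2 ≡ 37 (mod 67), giving e = 2.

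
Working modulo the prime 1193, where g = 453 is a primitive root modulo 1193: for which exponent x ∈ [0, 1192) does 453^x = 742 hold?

578

Baby-step giant-step with m = ceil(sqrt(1192)) = 35.
Baby table (453^j mod 1193 for j=0..34):
  0:1  1:453  2:13  3:1117  4:169  5:205  6:1004  7:279
  8:1122  9:48  10:270  11:624  12:1124  13:954  14:296  15:472
  16:269  17:171  18:1111  19:1030  20:127  21:267  22:458  23:1085
  24:1182  25:982  26:1050  27:836  28:527  29:131  30:886  31:510
  32:781  33:665  34:609
Giant step factor: 453^(-35) ≡ 491 (mod 1193).
Scan 742·491^i mod 1193 for i = 0, 1, …:
  i=0: 742   i=1: 457   i=2: 103   i=3: 467
  i=4: 241   i=5: 224   i=6: 228   i=7: 999
  i=8: 186   i=9: 658     …   i=15: 945
  i=16: 1111
Match at i=16, j=18: x = 16·35 + 18 = 578.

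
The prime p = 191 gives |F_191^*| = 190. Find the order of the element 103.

The order of 103 must divide p − 1 = 190 = 2 · 5 · 19.
Divisors: 1, 2, 5, 10, 19, 38, 95, 190.
Check each in increasing order: 103^1 ≡ 103;  103^2 ≡ 104;  103^5 ≡ 136;  103^10 ≡ 160;  103^19 ≡ 39;  103^38 ≡ 184;  103^95 ≡ 1.
Smallest exponent giving 1 is 95.

95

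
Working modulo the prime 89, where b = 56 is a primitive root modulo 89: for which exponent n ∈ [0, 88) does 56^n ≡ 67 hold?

40

Baby-step giant-step with m = ceil(sqrt(88)) = 10.
Baby table (56^j mod 89 for j=0..9):
  0:1  1:56  2:21  3:19  4:85  5:43  6:5  7:13
  8:16  9:6
Giant step factor: 56^(-10) ≡ 40 (mod 89).
Scan 67·40^i mod 89 for i = 0, 1, …:
  i=0: 67   i=1: 10   i=2: 44   i=3: 69
  i=4: 1
Match at i=4, j=0: n = 4·10 + 0 = 40.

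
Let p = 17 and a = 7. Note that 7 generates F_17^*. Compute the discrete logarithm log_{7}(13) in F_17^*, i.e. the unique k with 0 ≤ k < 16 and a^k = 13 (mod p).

12

Successive powers of 7 modulo 17:
  7^0=1  7^1=7  7^2=15  7^3=3  7^4=4  7^5=11
  7^6=9  7^7=12  7^8=16  7^9=10  7^10=2  7^11=14
  7^12=13
So 7^12 ≡ 13 (mod 17), giving k = 12.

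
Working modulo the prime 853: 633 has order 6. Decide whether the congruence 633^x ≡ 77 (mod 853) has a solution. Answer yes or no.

no

⟨633⟩ has order 6; its elements mod 853 are {1, 220, 221, 632, 633, 852}.
77 is not in this set.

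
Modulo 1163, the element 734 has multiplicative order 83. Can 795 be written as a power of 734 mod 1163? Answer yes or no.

795 ∈ ⟨734⟩ iff 795^83 ≡ 1 (mod 1163), since |⟨734⟩| = 83.
795^83 mod 1163 = 910.
Since 910 ≠ 1, 795 does not lie in the subgroup.

no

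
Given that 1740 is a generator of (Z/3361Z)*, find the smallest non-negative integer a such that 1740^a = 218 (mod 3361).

3115

Baby-step giant-step with m = ceil(sqrt(3360)) = 58.
Baby table (1740^j mod 3361 for j=0..57):
  0:1  1:1740  2:2700  3:2683  4:3352  5:1145  6:2588  7:2741
  8:81  9:3139  10:235  11:2219  12:2632  13:1998  14:1246  15:195
  16:3200  17:2184  18:2230  19:1606  20:1449  21:510  22:96  23:2351
  24:403  25:2132  26:2497  27:2368  28:3095  29:978  30:1054  31:2215
  32:2394  33:1281  34:597  35:231  36:1981  37:1915  38:1349  39:1282
  40:2337  41:2931  42:1303  43:1906  44:2494  45:509  46:1717  47:3012
  48:1081  49:2141  50:1352  51:3141  52:354  53:897  54:1276  55:1980
  56:175  57:2010
Giant step factor: 1740^(-58) ≡ 2399 (mod 3361).
Scan 218·2399^i mod 3361 for i = 0, 1, …:
  i=0: 218   i=1: 2027   i=2: 2767   i=3: 58
  i=4: 1341   i=5: 582   i=6: 1403   i=7: 1436
  i=8: 3300   i=9: 1545     …   i=52: 811
  i=53: 2931
Match at i=53, j=41: a = 53·58 + 41 = 3115.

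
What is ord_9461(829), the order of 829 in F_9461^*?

4730

The order of 829 must divide p − 1 = 9460 = 2^2 · 5 · 11 · 43.
Divisors: 1, 2, 4, 5, 10, 11, 20, 22, 43, 44, 55, 86, 110, 172, 215, 220, 430, 473, 860, 946, 1892, 2365, 4730, 9460.
Check each in increasing order: 829^1 ≡ 829;  829^2 ≡ 6049;  829^4 ≡ 4714;  829^5 ≡ 513;  829^10 ≡ 7722;  829^11 ≡ 5902;  829^20 ≡ 6062;  829^22 ≡ 7663;  829^43 ≡ 5680;  829^44 ≡ 6603;  829^55 ≡ 1047;  829^86 ≡ 390;  829^110 ≡ 8194;  829^172 ≡ 724;  829^215 ≡ 6246;  829^220 ≡ 6380;  829^430 ≡ 4813;  829^473 ≡ 5011;  829^860 ≡ 4441;  829^946 ≡ 627;  829^1892 ≡ 5228;  829^2365 ≡ 9460;  829^4730 ≡ 1.
Smallest exponent giving 1 is 4730.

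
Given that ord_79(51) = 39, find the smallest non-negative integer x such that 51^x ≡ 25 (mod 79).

Successive powers of 51 modulo 79:
  51^0=1  51^1=51  51^2=73  51^3=10  51^4=36  51^5=19
  51^6=21  51^7=44  51^8=32  51^9=52  51^10=45  51^11=4
  51^12=46  51^13=55  51^14=40  51^15=65  51^16=76  51^17=5
  51^18=18  51^19=49  51^20=50  51^21=22  51^22=16  51^23=26
  51^24=62  51^25=2  51^26=23  51^27=67  51^28=20  51^29=72
  51^30=38  51^31=42  51^32=9  51^33=64  51^34=25
So 51^34 ≡ 25 (mod 79), giving x = 34.

34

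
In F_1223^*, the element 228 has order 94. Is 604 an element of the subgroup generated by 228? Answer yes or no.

604 ∈ ⟨228⟩ iff 604^94 ≡ 1 (mod 1223), since |⟨228⟩| = 94.
604^94 mod 1223 = 675.
Since 675 ≠ 1, 604 does not lie in the subgroup.

no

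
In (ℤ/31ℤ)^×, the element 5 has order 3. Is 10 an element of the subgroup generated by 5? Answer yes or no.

no

⟨5⟩ has order 3; its elements mod 31 are {1, 5, 25}.
10 is not in this set.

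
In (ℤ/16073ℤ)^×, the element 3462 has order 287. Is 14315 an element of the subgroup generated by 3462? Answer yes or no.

yes

14315 ∈ ⟨3462⟩ iff 14315^287 ≡ 1 (mod 16073), since |⟨3462⟩| = 287.
14315^287 mod 16073 = 1.
Since 1 = 1, 14315 lies in the subgroup.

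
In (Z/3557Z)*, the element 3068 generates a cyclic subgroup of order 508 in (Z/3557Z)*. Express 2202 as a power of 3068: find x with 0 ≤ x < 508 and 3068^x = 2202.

129

Baby-step giant-step with m = ceil(sqrt(508)) = 23.
Baby table (3068^j mod 3557 for j=0..22):
  0:1  1:3068  2:802  3:2649  4:2944  5:969  6:2797  7:1712
  8:2284  9:22  10:3470  11:3416  12:1366  13:742  14:3533  15:1065
  16:2094  17:450  18:484  19:1643  20:455  21:1596  22:2096
Giant step factor: 3068^(-23) ≡ 3429 (mod 3557).
Scan 2202·3429^i mod 3557 for i = 0, 1, …:
  i=0: 2202   i=1: 2704   i=2: 2474   i=3: 3458
  i=4: 2001   i=5: 3533
Match at i=5, j=14: x = 5·23 + 14 = 129.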